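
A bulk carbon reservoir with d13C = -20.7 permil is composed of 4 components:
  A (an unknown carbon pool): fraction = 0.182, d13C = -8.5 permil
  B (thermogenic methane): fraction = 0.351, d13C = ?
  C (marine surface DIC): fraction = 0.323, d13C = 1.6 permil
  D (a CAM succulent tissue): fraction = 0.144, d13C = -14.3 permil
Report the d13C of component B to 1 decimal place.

-50.2 permil

Isotope mass balance: δ_bulk = Σ fᵢ·δᵢ.
-20.7 = 0.182×(-8.5) + 0.351×δ_B + 0.323×(1.6) + 0.144×(-14.3)
0.351·δ_B = -20.7 − (-3.089) = -17.611
δ_B = -17.611 / 0.351 = -50.17 permil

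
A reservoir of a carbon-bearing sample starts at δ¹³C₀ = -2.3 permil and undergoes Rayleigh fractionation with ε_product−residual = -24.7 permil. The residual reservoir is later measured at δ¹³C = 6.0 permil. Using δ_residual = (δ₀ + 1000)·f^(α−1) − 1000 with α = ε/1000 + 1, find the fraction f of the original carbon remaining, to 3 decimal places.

α − 1 = ε/1000 = -0.0247
(δ_res + 1000)/(δ₀ + 1000) = (6.0 + 1000)/(-2.3 + 1000) = 1006.0/997.7 = 1.008319
f = 1.008319^(1/-0.0247) = exp(ln(1.008319)/-0.0247) = exp(0.00828/-0.0247)
f = exp(-0.3354) = 0.7150

0.715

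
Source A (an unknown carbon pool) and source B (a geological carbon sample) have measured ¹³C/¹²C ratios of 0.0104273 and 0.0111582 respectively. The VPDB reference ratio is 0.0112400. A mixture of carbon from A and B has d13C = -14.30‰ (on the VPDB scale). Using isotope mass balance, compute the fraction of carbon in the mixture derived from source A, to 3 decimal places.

0.108

δ_A = (0.0104273/0.0112400 − 1)×1000 = (0.927696 − 1)×1000 = -72.304‰
δ_B = (0.0111582/0.0112400 − 1)×1000 = (0.992722 − 1)×1000 = -7.278‰
f_A = (δ_mix − δ_B)/(δ_A − δ_B) = (-14.30 − (-7.278))/(-72.304 − (-7.278))
f_A = -7.022 / -65.027 = 0.1080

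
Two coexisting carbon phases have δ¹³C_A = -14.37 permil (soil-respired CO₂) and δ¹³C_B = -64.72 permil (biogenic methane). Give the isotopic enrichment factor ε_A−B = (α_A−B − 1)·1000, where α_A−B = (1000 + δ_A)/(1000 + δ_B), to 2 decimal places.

α_A−B = (1000 + -14.37) / (1000 + -64.72) = 985.63 / 935.28 = 1.053834
ε_A−B = (1.053834 − 1) × 1000 = 53.834 permil
(The approximation ε ≈ δ_A − δ_B would give 50.35 permil.)

53.83 permil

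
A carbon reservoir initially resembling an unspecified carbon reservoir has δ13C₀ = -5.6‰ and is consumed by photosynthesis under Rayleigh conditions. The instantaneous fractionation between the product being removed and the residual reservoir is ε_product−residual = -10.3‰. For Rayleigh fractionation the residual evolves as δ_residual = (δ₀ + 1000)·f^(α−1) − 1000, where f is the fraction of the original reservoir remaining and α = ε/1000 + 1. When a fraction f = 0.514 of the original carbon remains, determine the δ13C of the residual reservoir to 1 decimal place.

Rayleigh residual: δ_res = (δ₀ + 1000)·f^(α−1) − 1000
α = ε/1000 + 1 = 0.98970, so α − 1 = -0.01030
f^(α−1) = 0.514^(-0.01030) = 1.006879
δ_res = (-5.6 + 1000) × 1.006879 − 1000 = 1001.240 − 1000 = 1.24‰

1.2‰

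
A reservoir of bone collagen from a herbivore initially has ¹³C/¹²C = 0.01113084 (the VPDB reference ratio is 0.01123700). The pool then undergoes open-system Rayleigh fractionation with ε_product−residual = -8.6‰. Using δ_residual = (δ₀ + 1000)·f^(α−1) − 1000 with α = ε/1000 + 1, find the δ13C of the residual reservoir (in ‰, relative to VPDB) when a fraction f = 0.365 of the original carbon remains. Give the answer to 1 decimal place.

-0.8‰

δ₀ = (0.01113084/0.01123700 − 1)×1000 = (0.990553 − 1)×1000 = -9.447‰
α − 1 = ε/1000 = -0.0086
f^(α−1) = 0.365^(-0.0086) = 1.008705
δ_res = (-9.447 + 1000) × 1.008705 − 1000 = 999.176 − 1000 = -0.82‰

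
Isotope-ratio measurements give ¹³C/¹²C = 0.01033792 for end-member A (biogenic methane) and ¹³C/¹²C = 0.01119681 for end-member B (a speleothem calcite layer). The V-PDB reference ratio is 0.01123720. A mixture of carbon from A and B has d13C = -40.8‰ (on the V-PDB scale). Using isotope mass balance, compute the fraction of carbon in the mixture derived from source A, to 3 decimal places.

δ_A = (0.01033792/0.01123720 − 1)×1000 = (0.919973 − 1)×1000 = -80.027‰
δ_B = (0.01119681/0.01123720 − 1)×1000 = (0.996406 − 1)×1000 = -3.594‰
f_A = (δ_mix − δ_B)/(δ_A − δ_B) = (-40.8 − (-3.594))/(-80.027 − (-3.594))
f_A = -37.206 / -76.433 = 0.4868

0.487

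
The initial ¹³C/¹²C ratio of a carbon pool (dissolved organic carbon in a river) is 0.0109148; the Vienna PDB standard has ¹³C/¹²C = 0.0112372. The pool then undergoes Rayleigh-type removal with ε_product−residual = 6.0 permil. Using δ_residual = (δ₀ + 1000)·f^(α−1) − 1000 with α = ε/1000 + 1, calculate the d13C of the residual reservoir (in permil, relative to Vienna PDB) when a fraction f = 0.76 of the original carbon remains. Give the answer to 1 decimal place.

-30.3 permil

δ₀ = (0.0109148/0.0112372 − 1)×1000 = (0.971310 − 1)×1000 = -28.690 permil
α − 1 = ε/1000 = 0.0060
f^(α−1) = 0.76^(0.0060) = 0.998355
δ_res = (-28.690 + 1000) × 0.998355 − 1000 = 969.712 − 1000 = -30.29 permil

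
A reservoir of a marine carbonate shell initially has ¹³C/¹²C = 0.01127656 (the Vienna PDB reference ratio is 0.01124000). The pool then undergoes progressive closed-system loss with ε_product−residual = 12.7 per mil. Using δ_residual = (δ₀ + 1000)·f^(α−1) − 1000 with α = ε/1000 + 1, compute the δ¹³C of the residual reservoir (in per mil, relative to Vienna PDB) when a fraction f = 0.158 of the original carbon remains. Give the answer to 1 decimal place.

-20.0 per mil

δ₀ = (0.01127656/0.01124000 − 1)×1000 = (1.003253 − 1)×1000 = 3.253 per mil
α − 1 = ε/1000 = 0.0127
f^(α−1) = 0.158^(0.0127) = 0.976839
δ_res = (3.253 + 1000) × 0.976839 − 1000 = 980.016 − 1000 = -19.98 per mil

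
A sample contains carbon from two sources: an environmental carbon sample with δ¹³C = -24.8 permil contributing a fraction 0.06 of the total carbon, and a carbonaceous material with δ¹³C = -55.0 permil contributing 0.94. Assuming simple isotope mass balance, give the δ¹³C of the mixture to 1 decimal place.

-53.2 permil

δ_mix = f_A·δ_A + f_B·δ_B
δ_mix = 0.06 × (-24.8) + 0.94 × (-55.0)
δ_mix = -1.49 + -51.70 = -53.19 permil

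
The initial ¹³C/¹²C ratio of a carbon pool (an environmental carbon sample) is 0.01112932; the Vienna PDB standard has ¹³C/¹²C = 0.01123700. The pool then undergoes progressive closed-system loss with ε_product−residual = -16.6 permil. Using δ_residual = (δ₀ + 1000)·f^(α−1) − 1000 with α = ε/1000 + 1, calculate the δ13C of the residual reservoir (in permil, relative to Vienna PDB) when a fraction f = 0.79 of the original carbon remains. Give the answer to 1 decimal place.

δ₀ = (0.01112932/0.01123700 − 1)×1000 = (0.990417 − 1)×1000 = -9.583 permil
α − 1 = ε/1000 = -0.0166
f^(α−1) = 0.79^(-0.0166) = 1.003921
δ_res = (-9.583 + 1000) × 1.003921 − 1000 = 994.300 − 1000 = -5.70 permil

-5.7 permil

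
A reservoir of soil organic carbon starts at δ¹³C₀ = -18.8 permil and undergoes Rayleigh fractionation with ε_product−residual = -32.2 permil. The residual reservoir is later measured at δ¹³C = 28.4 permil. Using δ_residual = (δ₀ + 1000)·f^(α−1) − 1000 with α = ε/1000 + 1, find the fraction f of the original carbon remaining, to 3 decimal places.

0.232

α − 1 = ε/1000 = -0.0322
(δ_res + 1000)/(δ₀ + 1000) = (28.4 + 1000)/(-18.8 + 1000) = 1028.4/981.2 = 1.048104
f = 1.048104^(1/-0.0322) = exp(ln(1.048104)/-0.0322) = exp(0.04698/-0.0322)
f = exp(-1.4591) = 0.2324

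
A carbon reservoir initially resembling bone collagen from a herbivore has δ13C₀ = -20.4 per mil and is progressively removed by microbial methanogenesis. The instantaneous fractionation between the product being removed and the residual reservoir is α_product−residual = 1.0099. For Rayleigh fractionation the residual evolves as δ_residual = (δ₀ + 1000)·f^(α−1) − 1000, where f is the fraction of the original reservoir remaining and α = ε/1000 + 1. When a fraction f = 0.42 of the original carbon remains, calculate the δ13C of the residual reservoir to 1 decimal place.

-28.8 per mil

Rayleigh residual: δ_res = (δ₀ + 1000)·f^(α−1) − 1000
α − 1 = 0.00990
f^(α−1) = 0.42^(0.00990) = 0.991449
δ_res = (-20.4 + 1000) × 0.991449 − 1000 = 971.223 − 1000 = -28.78 per mil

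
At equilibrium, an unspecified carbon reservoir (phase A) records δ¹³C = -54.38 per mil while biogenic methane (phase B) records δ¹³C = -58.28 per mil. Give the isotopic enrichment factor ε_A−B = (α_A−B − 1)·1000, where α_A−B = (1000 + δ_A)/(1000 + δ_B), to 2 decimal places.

4.14 per mil

α_A−B = (1000 + -54.38) / (1000 + -58.28) = 945.62 / 941.72 = 1.004141
ε_A−B = (1.004141 − 1) × 1000 = 4.141 per mil
(The approximation ε ≈ δ_A − δ_B would give 3.90 per mil.)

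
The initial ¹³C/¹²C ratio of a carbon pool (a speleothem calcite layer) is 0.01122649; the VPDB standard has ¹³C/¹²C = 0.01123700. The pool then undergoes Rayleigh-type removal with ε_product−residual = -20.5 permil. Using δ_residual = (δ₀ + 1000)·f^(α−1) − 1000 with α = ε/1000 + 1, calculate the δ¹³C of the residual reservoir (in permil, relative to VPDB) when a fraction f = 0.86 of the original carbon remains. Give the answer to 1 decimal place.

2.2 permil

δ₀ = (0.01122649/0.01123700 − 1)×1000 = (0.999065 − 1)×1000 = -0.935 permil
α − 1 = ε/1000 = -0.0205
f^(α−1) = 0.86^(-0.0205) = 1.003097
δ_res = (-0.935 + 1000) × 1.003097 − 1000 = 1002.158 − 1000 = 2.16 permil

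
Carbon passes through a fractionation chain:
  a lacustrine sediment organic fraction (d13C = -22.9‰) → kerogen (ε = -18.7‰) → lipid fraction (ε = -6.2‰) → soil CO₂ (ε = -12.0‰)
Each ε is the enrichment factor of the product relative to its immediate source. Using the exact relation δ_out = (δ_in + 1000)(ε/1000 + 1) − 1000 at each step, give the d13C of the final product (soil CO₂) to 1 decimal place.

-58.6‰

step 1: δ = (-22.90 + 1000)·(-18.7/1000 + 1) − 1000 = -41.17‰
step 2: δ = (-41.17 + 1000)·(-6.2/1000 + 1) − 1000 = -47.12‰
step 3: δ = (-47.12 + 1000)·(-12.0/1000 + 1) − 1000 = -58.55‰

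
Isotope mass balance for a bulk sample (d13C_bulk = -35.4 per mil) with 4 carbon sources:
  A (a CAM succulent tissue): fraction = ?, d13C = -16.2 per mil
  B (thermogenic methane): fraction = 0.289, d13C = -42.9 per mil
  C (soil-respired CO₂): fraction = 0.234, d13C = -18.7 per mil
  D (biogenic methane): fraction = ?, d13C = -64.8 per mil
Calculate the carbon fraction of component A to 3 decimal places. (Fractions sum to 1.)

Let f_A and f_D be the unknown fractions; fractions sum to 1 so f_A + f_D = 0.477.
Mass balance: Σ fᵢ·δᵢ = δ_bulk ⇒ f_A·(-16.2) + f_D·(-64.8) = -35.4 − (-16.774) = -18.626
Substitute f_D = 0.477 − f_A:
f_A·(-16.2 − -64.8) = -18.626 − 0.477×(-64.8) = 12.283
f_A = 12.283 / 48.6 = 0.2527

0.253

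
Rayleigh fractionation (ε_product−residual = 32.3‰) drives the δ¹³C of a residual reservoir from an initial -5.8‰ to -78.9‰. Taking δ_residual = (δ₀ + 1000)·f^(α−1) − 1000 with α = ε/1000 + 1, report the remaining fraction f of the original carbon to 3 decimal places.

0.094

α − 1 = ε/1000 = 0.0323
(δ_res + 1000)/(δ₀ + 1000) = (-78.9 + 1000)/(-5.8 + 1000) = 921.1/994.2 = 0.926474
f = 0.926474^(1/0.0323) = exp(ln(0.926474)/0.0323) = exp(-0.07637/0.0323)
f = exp(-2.3644) = 0.0940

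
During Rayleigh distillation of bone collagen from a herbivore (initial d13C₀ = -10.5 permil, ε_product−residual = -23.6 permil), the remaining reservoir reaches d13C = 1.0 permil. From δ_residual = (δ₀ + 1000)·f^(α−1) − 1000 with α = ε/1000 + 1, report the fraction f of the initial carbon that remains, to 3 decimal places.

α − 1 = ε/1000 = -0.0236
(δ_res + 1000)/(δ₀ + 1000) = (1.0 + 1000)/(-10.5 + 1000) = 1001.0/989.5 = 1.011622
f = 1.011622^(1/-0.0236) = exp(ln(1.011622)/-0.0236) = exp(0.01156/-0.0236)
f = exp(-0.4896) = 0.6129

0.613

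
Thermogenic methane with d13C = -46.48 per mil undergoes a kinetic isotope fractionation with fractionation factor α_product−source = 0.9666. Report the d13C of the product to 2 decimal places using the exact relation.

δ_product = (δ_source + 1000)·α − 1000
δ_product = (-46.48 + 1000) × 0.9666 − 1000
δ_product = 921.672 − 1000 = -78.328 per mil

-78.33 per mil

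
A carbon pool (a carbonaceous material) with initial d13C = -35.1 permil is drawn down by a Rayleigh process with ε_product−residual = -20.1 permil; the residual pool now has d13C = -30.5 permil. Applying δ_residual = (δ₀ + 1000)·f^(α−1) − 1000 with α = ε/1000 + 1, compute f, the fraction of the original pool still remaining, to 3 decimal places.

0.789

α − 1 = ε/1000 = -0.0201
(δ_res + 1000)/(δ₀ + 1000) = (-30.5 + 1000)/(-35.1 + 1000) = 969.5/964.9 = 1.004767
f = 1.004767^(1/-0.0201) = exp(ln(1.004767)/-0.0201) = exp(0.00476/-0.0201)
f = exp(-0.2366) = 0.7893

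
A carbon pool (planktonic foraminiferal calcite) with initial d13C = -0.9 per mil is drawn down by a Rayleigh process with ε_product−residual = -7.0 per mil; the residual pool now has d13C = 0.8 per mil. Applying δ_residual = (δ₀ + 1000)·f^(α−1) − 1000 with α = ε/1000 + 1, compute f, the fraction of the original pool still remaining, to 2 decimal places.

α − 1 = ε/1000 = -0.0070
(δ_res + 1000)/(δ₀ + 1000) = (0.8 + 1000)/(-0.9 + 1000) = 1000.8/999.1 = 1.001702
f = 1.001702^(1/-0.0070) = exp(ln(1.001702)/-0.0070) = exp(0.00170/-0.0070)
f = exp(-0.2429) = 0.7844

0.78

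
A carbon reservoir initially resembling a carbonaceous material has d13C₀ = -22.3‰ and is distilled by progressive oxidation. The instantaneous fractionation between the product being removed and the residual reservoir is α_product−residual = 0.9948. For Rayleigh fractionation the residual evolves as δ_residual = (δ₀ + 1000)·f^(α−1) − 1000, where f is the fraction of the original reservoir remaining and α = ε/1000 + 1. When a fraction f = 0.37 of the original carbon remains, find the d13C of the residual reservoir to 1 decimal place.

-17.2‰

Rayleigh residual: δ_res = (δ₀ + 1000)·f^(α−1) − 1000
α − 1 = -0.00520
f^(α−1) = 0.37^(-0.00520) = 1.005183
δ_res = (-22.3 + 1000) × 1.005183 − 1000 = 982.768 − 1000 = -17.23‰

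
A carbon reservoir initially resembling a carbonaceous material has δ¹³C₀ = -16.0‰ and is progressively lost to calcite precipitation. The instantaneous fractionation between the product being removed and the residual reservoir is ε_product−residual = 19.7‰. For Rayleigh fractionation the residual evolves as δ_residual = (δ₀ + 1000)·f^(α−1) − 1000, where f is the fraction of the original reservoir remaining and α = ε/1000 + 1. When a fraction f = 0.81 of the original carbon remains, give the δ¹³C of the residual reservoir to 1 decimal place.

Rayleigh residual: δ_res = (δ₀ + 1000)·f^(α−1) − 1000
α = ε/1000 + 1 = 1.01970, so α − 1 = 0.01970
f^(α−1) = 0.81^(0.01970) = 0.995857
δ_res = (-16.0 + 1000) × 0.995857 − 1000 = 979.924 − 1000 = -20.08‰

-20.1‰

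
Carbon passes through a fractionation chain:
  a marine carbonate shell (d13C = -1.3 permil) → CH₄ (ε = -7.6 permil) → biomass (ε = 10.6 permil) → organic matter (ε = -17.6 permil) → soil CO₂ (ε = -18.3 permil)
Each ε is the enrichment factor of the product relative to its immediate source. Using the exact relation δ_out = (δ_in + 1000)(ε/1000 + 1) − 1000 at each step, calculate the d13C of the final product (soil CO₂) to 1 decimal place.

step 1: δ = (-1.30 + 1000)·(-7.6/1000 + 1) − 1000 = -8.89 permil
step 2: δ = (-8.89 + 1000)·(10.6/1000 + 1) − 1000 = 1.62 permil
step 3: δ = (1.62 + 1000)·(-17.6/1000 + 1) − 1000 = -16.01 permil
step 4: δ = (-16.01 + 1000)·(-18.3/1000 + 1) − 1000 = -34.02 permil

-34.0 permil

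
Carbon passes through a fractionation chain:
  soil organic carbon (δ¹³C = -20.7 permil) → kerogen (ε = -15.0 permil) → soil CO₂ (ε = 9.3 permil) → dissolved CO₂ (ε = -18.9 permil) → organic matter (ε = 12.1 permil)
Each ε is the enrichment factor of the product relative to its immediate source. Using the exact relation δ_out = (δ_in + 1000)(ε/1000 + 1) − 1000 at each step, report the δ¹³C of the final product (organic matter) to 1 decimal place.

step 1: δ = (-20.70 + 1000)·(-15.0/1000 + 1) − 1000 = -35.39 permil
step 2: δ = (-35.39 + 1000)·(9.3/1000 + 1) − 1000 = -26.42 permil
step 3: δ = (-26.42 + 1000)·(-18.9/1000 + 1) − 1000 = -44.82 permil
step 4: δ = (-44.82 + 1000)·(12.1/1000 + 1) − 1000 = -33.26 permil

-33.3 permil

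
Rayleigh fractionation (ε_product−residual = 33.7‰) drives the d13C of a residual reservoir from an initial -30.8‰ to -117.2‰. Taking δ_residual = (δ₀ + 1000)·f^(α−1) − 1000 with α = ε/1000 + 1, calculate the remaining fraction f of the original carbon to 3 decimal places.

α − 1 = ε/1000 = 0.0337
(δ_res + 1000)/(δ₀ + 1000) = (-117.2 + 1000)/(-30.8 + 1000) = 882.8/969.2 = 0.910854
f = 0.910854^(1/0.0337) = exp(ln(0.910854)/0.0337) = exp(-0.09337/0.0337)
f = exp(-2.7707) = 0.0626

0.063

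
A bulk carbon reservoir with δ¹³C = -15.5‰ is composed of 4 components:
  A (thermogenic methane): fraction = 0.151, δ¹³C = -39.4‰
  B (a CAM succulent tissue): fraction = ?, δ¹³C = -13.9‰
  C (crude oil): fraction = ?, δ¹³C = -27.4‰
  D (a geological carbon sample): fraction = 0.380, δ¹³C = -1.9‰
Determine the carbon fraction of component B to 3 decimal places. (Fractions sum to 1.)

0.298

Let f_B and f_C be the unknown fractions; fractions sum to 1 so f_B + f_C = 0.469.
Mass balance: Σ fᵢ·δᵢ = δ_bulk ⇒ f_B·(-13.9) + f_C·(-27.4) = -15.5 − (-6.671) = -8.829
Substitute f_C = 0.469 − f_B:
f_B·(-13.9 − -27.4) = -8.829 − 0.469×(-27.4) = 4.022
f_B = 4.022 / 13.5 = 0.2979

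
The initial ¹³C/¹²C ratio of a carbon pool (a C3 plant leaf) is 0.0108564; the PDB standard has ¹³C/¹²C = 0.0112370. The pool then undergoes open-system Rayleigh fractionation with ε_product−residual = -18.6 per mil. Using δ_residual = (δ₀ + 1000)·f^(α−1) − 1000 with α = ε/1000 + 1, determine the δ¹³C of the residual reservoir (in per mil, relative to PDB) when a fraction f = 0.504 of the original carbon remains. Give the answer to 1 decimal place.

δ₀ = (0.0108564/0.0112370 − 1)×1000 = (0.966130 − 1)×1000 = -33.870 per mil
α − 1 = ε/1000 = -0.0186
f^(α−1) = 0.504^(-0.0186) = 1.012826
δ_res = (-33.870 + 1000) × 1.012826 − 1000 = 978.521 − 1000 = -21.48 per mil

-21.5 per mil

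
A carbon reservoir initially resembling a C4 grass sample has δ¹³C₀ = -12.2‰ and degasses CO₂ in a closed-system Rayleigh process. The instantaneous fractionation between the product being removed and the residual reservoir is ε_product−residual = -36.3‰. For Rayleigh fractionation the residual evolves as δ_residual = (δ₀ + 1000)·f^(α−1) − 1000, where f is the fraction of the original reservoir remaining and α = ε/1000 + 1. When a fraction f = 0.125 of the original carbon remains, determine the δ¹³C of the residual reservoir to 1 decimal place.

65.2‰

Rayleigh residual: δ_res = (δ₀ + 1000)·f^(α−1) − 1000
α = ε/1000 + 1 = 0.96370, so α − 1 = -0.03630
f^(α−1) = 0.125^(-0.03630) = 1.078406
δ_res = (-12.2 + 1000) × 1.078406 − 1000 = 1065.249 − 1000 = 65.25‰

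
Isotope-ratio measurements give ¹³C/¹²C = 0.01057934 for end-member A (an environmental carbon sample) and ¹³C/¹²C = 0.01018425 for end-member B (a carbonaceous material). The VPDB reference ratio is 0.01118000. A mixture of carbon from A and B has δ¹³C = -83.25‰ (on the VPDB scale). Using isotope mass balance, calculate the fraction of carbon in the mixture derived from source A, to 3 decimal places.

0.165

δ_A = (0.01057934/0.01118000 − 1)×1000 = (0.946274 − 1)×1000 = -53.726‰
δ_B = (0.01018425/0.01118000 − 1)×1000 = (0.910935 − 1)×1000 = -89.065‰
f_A = (δ_mix − δ_B)/(δ_A − δ_B) = (-83.25 − (-89.065))/(-53.726 − (-89.065))
f_A = 5.815 / 35.339 = 0.1646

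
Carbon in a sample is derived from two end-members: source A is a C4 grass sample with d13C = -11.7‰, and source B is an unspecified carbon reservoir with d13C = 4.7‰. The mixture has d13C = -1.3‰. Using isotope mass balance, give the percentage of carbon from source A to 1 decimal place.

δ_mix = f_A·δ_A + (1 − f_A)·δ_B  ⇒  f_A = (δ_mix − δ_B)/(δ_A − δ_B)
f_A = (-1.3 − (4.7)) / (-11.7 − (4.7))
f_A = -6.0 / -16.4 = 0.3659

36.6%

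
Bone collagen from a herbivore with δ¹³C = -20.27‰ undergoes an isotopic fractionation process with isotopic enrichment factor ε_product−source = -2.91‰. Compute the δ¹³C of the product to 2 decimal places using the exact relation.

Exactly, δ_product = (δ_source + 1000)·(ε/1000 + 1) − 1000.
δ_product = (-20.27 + 1000) × (-2.91/1000 + 1) − 1000
δ_product = -23.121‰

-23.12‰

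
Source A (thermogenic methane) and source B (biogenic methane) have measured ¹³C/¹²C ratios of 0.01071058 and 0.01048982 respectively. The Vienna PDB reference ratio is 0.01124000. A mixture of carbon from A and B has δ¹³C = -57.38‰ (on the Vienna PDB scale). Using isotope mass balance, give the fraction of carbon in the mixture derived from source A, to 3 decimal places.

δ_A = (0.01071058/0.01124000 − 1)×1000 = (0.952899 − 1)×1000 = -47.101‰
δ_B = (0.01048982/0.01124000 − 1)×1000 = (0.933258 − 1)×1000 = -66.742‰
f_A = (δ_mix − δ_B)/(δ_A − δ_B) = (-57.38 − (-66.742))/(-47.101 − (-66.742))
f_A = 9.362 / 19.641 = 0.4767

0.477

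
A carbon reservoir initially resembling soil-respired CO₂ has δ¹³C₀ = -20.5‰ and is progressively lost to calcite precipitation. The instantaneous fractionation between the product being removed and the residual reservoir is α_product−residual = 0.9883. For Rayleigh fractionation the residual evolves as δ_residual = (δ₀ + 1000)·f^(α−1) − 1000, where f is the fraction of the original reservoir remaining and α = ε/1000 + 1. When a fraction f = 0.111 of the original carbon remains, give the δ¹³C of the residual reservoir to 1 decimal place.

Rayleigh residual: δ_res = (δ₀ + 1000)·f^(α−1) − 1000
α − 1 = -0.01170
f^(α−1) = 0.111^(-0.01170) = 1.026053
δ_res = (-20.5 + 1000) × 1.026053 − 1000 = 1005.019 − 1000 = 5.02‰

5.0‰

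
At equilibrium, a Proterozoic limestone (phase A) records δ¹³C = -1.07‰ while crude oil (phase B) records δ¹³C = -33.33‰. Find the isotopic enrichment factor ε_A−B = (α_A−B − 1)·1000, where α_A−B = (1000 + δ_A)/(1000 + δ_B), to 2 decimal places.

33.37‰

α_A−B = (1000 + -1.07) / (1000 + -33.33) = 998.93 / 966.67 = 1.033372
ε_A−B = (1.033372 − 1) × 1000 = 33.372‰
(The approximation ε ≈ δ_A − δ_B would give 32.26‰.)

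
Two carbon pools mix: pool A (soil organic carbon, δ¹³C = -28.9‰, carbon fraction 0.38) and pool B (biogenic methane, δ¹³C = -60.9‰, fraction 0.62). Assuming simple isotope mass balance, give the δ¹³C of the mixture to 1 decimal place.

-48.7‰

δ_mix = f_A·δ_A + f_B·δ_B
δ_mix = 0.38 × (-28.9) + 0.62 × (-60.9)
δ_mix = -10.98 + -37.76 = -48.74‰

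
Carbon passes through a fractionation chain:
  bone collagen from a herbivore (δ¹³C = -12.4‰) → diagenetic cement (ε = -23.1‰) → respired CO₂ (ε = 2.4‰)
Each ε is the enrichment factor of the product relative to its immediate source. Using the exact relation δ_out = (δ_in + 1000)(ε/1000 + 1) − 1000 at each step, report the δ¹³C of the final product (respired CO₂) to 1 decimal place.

-32.9‰

step 1: δ = (-12.40 + 1000)·(-23.1/1000 + 1) − 1000 = -35.21‰
step 2: δ = (-35.21 + 1000)·(2.4/1000 + 1) − 1000 = -32.90‰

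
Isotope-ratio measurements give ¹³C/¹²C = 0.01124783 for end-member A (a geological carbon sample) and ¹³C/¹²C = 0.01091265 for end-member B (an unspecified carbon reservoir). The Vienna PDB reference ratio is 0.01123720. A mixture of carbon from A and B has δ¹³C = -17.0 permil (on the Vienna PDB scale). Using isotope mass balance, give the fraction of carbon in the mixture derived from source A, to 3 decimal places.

0.398

δ_A = (0.01124783/0.01123720 − 1)×1000 = (1.000946 − 1)×1000 = 0.946 permil
δ_B = (0.01091265/0.01123720 − 1)×1000 = (0.971118 − 1)×1000 = -28.882 permil
f_A = (δ_mix − δ_B)/(δ_A − δ_B) = (-17.0 − (-28.882))/(0.946 − (-28.882))
f_A = 11.882 / 29.828 = 0.3983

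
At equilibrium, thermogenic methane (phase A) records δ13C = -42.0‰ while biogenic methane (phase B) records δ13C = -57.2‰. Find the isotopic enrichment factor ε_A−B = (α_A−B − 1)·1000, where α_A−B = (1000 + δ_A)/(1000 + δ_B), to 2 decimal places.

16.12‰

α_A−B = (1000 + -42.0) / (1000 + -57.2) = 958.0 / 942.8 = 1.016122
ε_A−B = (1.016122 − 1) × 1000 = 16.122‰
(The approximation ε ≈ δ_A − δ_B would give 15.2‰.)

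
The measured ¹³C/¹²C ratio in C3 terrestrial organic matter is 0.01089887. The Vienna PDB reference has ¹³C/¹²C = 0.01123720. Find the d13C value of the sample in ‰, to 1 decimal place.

d13C = (R_sample / R_standard − 1) × 1000
R_sample / R_standard = 0.01089887 / 0.01123720 = 0.969892
d13C = (0.969892 − 1) × 1000 = -30.11‰

-30.1‰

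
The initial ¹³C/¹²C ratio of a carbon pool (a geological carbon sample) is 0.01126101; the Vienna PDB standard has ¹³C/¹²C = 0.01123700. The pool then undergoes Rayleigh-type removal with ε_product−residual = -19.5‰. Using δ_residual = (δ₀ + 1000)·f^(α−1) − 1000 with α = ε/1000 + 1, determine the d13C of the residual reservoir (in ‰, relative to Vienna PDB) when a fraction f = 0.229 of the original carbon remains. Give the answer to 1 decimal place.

δ₀ = (0.01126101/0.01123700 − 1)×1000 = (1.002137 − 1)×1000 = 2.137‰
α − 1 = ε/1000 = -0.0195
f^(α−1) = 0.229^(-0.0195) = 1.029161
δ_res = (2.137 + 1000) × 1.029161 − 1000 = 1031.360 − 1000 = 31.36‰

31.4‰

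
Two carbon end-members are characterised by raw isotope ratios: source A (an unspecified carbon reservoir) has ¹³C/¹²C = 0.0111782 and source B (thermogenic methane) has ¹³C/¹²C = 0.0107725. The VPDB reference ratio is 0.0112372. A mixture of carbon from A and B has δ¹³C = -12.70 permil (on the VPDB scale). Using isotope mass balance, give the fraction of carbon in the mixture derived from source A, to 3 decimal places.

0.794

δ_A = (0.0111782/0.0112372 − 1)×1000 = (0.994750 − 1)×1000 = -5.250 permil
δ_B = (0.0107725/0.0112372 − 1)×1000 = (0.958646 − 1)×1000 = -41.354 permil
f_A = (δ_mix − δ_B)/(δ_A − δ_B) = (-12.70 − (-41.354))/(-5.250 − (-41.354))
f_A = 28.654 / 36.103 = 0.7937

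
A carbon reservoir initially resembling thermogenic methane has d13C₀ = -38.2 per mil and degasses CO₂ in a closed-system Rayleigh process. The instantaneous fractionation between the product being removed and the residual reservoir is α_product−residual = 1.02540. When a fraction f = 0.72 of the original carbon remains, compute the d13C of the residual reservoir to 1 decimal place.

Rayleigh residual: δ_res = (δ₀ + 1000)·f^(α−1) − 1000
α − 1 = 0.02540
f^(α−1) = 0.72^(0.02540) = 0.991691
δ_res = (-38.2 + 1000) × 0.991691 − 1000 = 953.808 − 1000 = -46.19 per mil

-46.2 per mil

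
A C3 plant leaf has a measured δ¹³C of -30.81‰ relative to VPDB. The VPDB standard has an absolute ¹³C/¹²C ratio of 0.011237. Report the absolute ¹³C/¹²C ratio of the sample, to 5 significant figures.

0.010891

R_sample = R_standard × (δ¹³C/1000 + 1)
R_sample = 0.011237 × (-30.81/1000 + 1) = 0.011237 × 0.969190
R_sample = 0.0108908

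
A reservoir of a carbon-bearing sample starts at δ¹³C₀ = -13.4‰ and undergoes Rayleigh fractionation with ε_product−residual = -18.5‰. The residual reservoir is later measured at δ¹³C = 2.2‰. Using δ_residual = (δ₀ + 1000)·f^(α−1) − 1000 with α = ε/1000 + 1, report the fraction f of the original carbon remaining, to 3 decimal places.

0.428

α − 1 = ε/1000 = -0.0185
(δ_res + 1000)/(δ₀ + 1000) = (2.2 + 1000)/(-13.4 + 1000) = 1002.2/986.6 = 1.015812
f = 1.015812^(1/-0.0185) = exp(ln(1.015812)/-0.0185) = exp(0.01569/-0.0185)
f = exp(-0.8480) = 0.4283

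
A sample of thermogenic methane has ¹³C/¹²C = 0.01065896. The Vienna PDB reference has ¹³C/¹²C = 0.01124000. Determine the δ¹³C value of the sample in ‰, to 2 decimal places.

δ¹³C = (R_sample / R_standard − 1) × 1000
R_sample / R_standard = 0.01065896 / 0.01124000 = 0.948306
δ¹³C = (0.948306 − 1) × 1000 = -51.694‰

-51.69‰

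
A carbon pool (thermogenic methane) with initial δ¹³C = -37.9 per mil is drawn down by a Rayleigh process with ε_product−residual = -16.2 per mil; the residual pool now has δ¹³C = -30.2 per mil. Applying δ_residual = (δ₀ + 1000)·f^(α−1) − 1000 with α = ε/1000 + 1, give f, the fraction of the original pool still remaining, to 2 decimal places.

α − 1 = ε/1000 = -0.0162
(δ_res + 1000)/(δ₀ + 1000) = (-30.2 + 1000)/(-37.9 + 1000) = 969.8/962.1 = 1.008003
f = 1.008003^(1/-0.0162) = exp(ln(1.008003)/-0.0162) = exp(0.00797/-0.0162)
f = exp(-0.4921) = 0.6114

0.61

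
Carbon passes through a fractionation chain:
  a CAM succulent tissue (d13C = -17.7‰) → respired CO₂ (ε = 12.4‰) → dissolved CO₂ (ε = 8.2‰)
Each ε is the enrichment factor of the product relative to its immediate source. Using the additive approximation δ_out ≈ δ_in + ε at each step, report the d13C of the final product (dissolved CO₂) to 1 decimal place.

2.9‰

step 1: δ ≈ -17.7 + (12.4) = -5.3‰
step 2: δ ≈ -5.3 + (8.2) = 2.9‰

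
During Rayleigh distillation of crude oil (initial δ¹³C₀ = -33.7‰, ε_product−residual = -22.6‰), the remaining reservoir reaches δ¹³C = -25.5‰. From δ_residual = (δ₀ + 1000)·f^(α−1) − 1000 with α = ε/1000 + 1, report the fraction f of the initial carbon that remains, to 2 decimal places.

α − 1 = ε/1000 = -0.0226
(δ_res + 1000)/(δ₀ + 1000) = (-25.5 + 1000)/(-33.7 + 1000) = 974.5/966.3 = 1.008486
f = 1.008486^(1/-0.0226) = exp(ln(1.008486)/-0.0226) = exp(0.00845/-0.0226)
f = exp(-0.3739) = 0.6880

0.69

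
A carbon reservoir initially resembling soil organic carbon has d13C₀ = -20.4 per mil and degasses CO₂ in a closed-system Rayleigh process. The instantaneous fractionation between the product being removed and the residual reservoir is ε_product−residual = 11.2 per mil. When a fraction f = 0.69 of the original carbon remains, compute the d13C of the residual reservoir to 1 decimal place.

-24.5 per mil

Rayleigh residual: δ_res = (δ₀ + 1000)·f^(α−1) − 1000
α = ε/1000 + 1 = 1.01120, so α − 1 = 0.01120
f^(α−1) = 0.69^(0.01120) = 0.995853
δ_res = (-20.4 + 1000) × 0.995853 − 1000 = 975.537 − 1000 = -24.46 per mil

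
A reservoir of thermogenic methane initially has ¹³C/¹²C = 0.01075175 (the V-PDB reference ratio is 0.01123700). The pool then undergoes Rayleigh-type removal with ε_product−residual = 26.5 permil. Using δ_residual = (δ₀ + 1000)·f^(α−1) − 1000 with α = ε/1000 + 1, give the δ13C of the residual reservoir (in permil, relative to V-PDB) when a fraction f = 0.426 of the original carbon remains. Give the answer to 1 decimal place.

-64.6 permil

δ₀ = (0.01075175/0.01123700 − 1)×1000 = (0.956817 − 1)×1000 = -43.183 permil
α − 1 = ε/1000 = 0.0265
f^(α−1) = 0.426^(0.0265) = 0.977641
δ_res = (-43.183 + 1000) × 0.977641 − 1000 = 935.423 − 1000 = -64.58 permil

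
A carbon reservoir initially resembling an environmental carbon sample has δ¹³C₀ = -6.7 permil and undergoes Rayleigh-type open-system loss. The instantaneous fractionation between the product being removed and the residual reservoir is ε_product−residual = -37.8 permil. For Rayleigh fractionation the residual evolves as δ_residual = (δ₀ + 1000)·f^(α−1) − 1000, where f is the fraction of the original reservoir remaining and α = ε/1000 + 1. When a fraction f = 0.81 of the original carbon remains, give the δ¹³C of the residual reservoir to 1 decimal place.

Rayleigh residual: δ_res = (δ₀ + 1000)·f^(α−1) − 1000
α = ε/1000 + 1 = 0.96220, so α − 1 = -0.03780
f^(α−1) = 0.81^(-0.03780) = 1.007997
δ_res = (-6.7 + 1000) × 1.007997 − 1000 = 1001.243 − 1000 = 1.24 permil

1.2 permil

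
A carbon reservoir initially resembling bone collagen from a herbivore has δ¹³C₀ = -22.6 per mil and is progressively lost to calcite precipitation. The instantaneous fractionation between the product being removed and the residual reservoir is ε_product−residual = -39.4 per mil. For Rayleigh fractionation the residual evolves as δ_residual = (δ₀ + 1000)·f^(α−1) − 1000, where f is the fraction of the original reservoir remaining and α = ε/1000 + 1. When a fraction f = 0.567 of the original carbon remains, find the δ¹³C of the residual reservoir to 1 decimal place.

Rayleigh residual: δ_res = (δ₀ + 1000)·f^(α−1) − 1000
α = ε/1000 + 1 = 0.96060, so α − 1 = -0.03940
f^(α−1) = 0.567^(-0.03940) = 1.022607
δ_res = (-22.6 + 1000) × 1.022607 − 1000 = 999.496 − 1000 = -0.50 per mil

-0.5 per mil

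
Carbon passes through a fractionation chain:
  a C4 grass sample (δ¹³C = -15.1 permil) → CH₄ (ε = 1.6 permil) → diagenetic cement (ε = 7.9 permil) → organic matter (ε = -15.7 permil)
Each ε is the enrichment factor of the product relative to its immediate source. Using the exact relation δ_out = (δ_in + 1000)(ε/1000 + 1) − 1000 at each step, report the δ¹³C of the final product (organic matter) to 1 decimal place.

step 1: δ = (-15.10 + 1000)·(1.6/1000 + 1) − 1000 = -13.52 permil
step 2: δ = (-13.52 + 1000)·(7.9/1000 + 1) − 1000 = -5.73 permil
step 3: δ = (-5.73 + 1000)·(-15.7/1000 + 1) − 1000 = -21.34 permil

-21.3 permil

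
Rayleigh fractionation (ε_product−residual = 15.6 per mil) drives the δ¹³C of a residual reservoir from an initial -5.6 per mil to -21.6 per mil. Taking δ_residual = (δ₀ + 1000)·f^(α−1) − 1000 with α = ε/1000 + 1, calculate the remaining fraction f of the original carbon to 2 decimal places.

0.35

α − 1 = ε/1000 = 0.0156
(δ_res + 1000)/(δ₀ + 1000) = (-21.6 + 1000)/(-5.6 + 1000) = 978.4/994.4 = 0.983910
f = 0.983910^(1/0.0156) = exp(ln(0.983910)/0.0156) = exp(-0.01622/0.0156)
f = exp(-1.0398) = 0.3535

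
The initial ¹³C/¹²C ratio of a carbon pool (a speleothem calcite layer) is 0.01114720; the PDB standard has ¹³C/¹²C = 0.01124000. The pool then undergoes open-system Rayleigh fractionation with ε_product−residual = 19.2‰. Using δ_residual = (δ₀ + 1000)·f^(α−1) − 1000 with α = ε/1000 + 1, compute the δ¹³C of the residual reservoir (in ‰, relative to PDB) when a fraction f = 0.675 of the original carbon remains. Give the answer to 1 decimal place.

δ₀ = (0.01114720/0.01124000 − 1)×1000 = (0.991744 − 1)×1000 = -8.256‰
α − 1 = ε/1000 = 0.0192
f^(α−1) = 0.675^(0.0192) = 0.992482
δ_res = (-8.256 + 1000) × 0.992482 − 1000 = 984.288 − 1000 = -15.71‰

-15.7‰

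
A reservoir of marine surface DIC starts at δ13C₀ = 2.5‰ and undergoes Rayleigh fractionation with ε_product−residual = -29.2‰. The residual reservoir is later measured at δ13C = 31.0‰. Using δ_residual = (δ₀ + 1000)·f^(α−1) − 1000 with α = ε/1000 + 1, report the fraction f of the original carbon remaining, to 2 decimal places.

α − 1 = ε/1000 = -0.0292
(δ_res + 1000)/(δ₀ + 1000) = (31.0 + 1000)/(2.5 + 1000) = 1031.0/1002.5 = 1.028429
f = 1.028429^(1/-0.0292) = exp(ln(1.028429)/-0.0292) = exp(0.02803/-0.0292)
f = exp(-0.9600) = 0.3829

0.38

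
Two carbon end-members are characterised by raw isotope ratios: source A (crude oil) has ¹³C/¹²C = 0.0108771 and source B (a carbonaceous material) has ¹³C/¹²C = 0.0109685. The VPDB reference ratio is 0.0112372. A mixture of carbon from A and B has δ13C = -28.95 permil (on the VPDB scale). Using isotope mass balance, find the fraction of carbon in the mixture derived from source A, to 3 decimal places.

0.619

δ_A = (0.0108771/0.0112372 − 1)×1000 = (0.967955 − 1)×1000 = -32.045 permil
δ_B = (0.0109685/0.0112372 − 1)×1000 = (0.976088 − 1)×1000 = -23.912 permil
f_A = (δ_mix − δ_B)/(δ_A − δ_B) = (-28.95 − (-23.912))/(-32.045 − (-23.912))
f_A = -5.038 / -8.134 = 0.6194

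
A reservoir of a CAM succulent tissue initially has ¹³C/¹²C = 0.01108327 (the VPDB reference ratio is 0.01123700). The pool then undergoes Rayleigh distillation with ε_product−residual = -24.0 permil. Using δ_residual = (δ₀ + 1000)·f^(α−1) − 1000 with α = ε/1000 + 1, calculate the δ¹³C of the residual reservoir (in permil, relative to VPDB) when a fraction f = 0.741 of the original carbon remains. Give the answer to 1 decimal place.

-6.6 permil

δ₀ = (0.01108327/0.01123700 − 1)×1000 = (0.986319 − 1)×1000 = -13.681 permil
α − 1 = ε/1000 = -0.0240
f^(α−1) = 0.741^(-0.0240) = 1.007220
δ_res = (-13.681 + 1000) × 1.007220 − 1000 = 993.441 − 1000 = -6.56 permil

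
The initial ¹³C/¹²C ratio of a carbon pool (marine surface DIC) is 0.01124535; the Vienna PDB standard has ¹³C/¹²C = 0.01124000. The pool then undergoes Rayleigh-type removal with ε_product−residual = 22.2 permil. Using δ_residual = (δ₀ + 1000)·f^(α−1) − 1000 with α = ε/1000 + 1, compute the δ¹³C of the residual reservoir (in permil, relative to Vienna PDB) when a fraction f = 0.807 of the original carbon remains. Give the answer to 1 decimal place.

δ₀ = (0.01124535/0.01124000 − 1)×1000 = (1.000476 − 1)×1000 = 0.476 permil
α − 1 = ε/1000 = 0.0222
f^(α−1) = 0.807^(0.0222) = 0.995251
δ_res = (0.476 + 1000) × 0.995251 − 1000 = 995.725 − 1000 = -4.28 permil

-4.3 permil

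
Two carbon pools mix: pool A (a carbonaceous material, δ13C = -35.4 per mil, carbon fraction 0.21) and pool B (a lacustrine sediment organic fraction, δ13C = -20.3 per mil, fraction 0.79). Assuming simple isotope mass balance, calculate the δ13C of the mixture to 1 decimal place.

δ_mix = f_A·δ_A + f_B·δ_B
δ_mix = 0.21 × (-35.4) + 0.79 × (-20.3)
δ_mix = -7.43 + -16.04 = -23.47 per mil

-23.5 per mil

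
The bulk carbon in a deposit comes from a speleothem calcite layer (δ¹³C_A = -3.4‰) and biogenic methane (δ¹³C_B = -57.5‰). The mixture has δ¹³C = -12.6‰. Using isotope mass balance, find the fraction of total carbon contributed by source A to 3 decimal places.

0.830

δ_mix = f_A·δ_A + (1 − f_A)·δ_B  ⇒  f_A = (δ_mix − δ_B)/(δ_A − δ_B)
f_A = (-12.6 − (-57.5)) / (-3.4 − (-57.5))
f_A = 44.9 / 54.1 = 0.8299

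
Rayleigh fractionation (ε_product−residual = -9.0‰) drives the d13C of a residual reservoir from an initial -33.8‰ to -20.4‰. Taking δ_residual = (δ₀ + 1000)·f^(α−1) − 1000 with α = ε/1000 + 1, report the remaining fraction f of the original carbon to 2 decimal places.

α − 1 = ε/1000 = -0.0090
(δ_res + 1000)/(δ₀ + 1000) = (-20.4 + 1000)/(-33.8 + 1000) = 979.6/966.2 = 1.013869
f = 1.013869^(1/-0.0090) = exp(ln(1.013869)/-0.0090) = exp(0.01377/-0.0090)
f = exp(-1.5304) = 0.2165

0.22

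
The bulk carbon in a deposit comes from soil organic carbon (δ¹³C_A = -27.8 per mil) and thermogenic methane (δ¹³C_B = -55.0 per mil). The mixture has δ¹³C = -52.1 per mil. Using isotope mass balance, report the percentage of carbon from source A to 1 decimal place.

δ_mix = f_A·δ_A + (1 − f_A)·δ_B  ⇒  f_A = (δ_mix − δ_B)/(δ_A − δ_B)
f_A = (-52.1 − (-55.0)) / (-27.8 − (-55.0))
f_A = 2.9 / 27.2 = 0.1066

10.7%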